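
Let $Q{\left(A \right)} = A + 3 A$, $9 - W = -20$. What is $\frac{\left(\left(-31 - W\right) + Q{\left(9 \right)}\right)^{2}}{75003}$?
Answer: $\frac{192}{25001} \approx 0.0076797$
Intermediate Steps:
$W = 29$ ($W = 9 - -20 = 9 + 20 = 29$)
$Q{\left(A \right)} = 4 A$
$\frac{\left(\left(-31 - W\right) + Q{\left(9 \right)}\right)^{2}}{75003} = \frac{\left(\left(-31 - 29\right) + 4 \cdot 9\right)^{2}}{75003} = \left(\left(-31 - 29\right) + 36\right)^{2} \cdot \frac{1}{75003} = \left(-60 + 36\right)^{2} \cdot \frac{1}{75003} = \left(-24\right)^{2} \cdot \frac{1}{75003} = 576 \cdot \frac{1}{75003} = \frac{192}{25001}$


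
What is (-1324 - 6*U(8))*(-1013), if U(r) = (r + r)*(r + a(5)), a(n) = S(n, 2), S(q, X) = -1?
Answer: 2021948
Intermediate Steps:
a(n) = -1
U(r) = 2*r*(-1 + r) (U(r) = (r + r)*(r - 1) = (2*r)*(-1 + r) = 2*r*(-1 + r))
(-1324 - 6*U(8))*(-1013) = (-1324 - 12*8*(-1 + 8))*(-1013) = (-1324 - 12*8*7)*(-1013) = (-1324 - 6*112)*(-1013) = (-1324 - 672)*(-1013) = -1996*(-1013) = 2021948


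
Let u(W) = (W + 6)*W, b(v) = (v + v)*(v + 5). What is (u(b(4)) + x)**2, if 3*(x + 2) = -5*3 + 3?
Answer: 31472100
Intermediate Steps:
b(v) = 2*v*(5 + v) (b(v) = (2*v)*(5 + v) = 2*v*(5 + v))
u(W) = W*(6 + W) (u(W) = (6 + W)*W = W*(6 + W))
x = -6 (x = -2 + (-5*3 + 3)/3 = -2 + (-15 + 3)/3 = -2 + (1/3)*(-12) = -2 - 4 = -6)
(u(b(4)) + x)**2 = ((2*4*(5 + 4))*(6 + 2*4*(5 + 4)) - 6)**2 = ((2*4*9)*(6 + 2*4*9) - 6)**2 = (72*(6 + 72) - 6)**2 = (72*78 - 6)**2 = (5616 - 6)**2 = 5610**2 = 31472100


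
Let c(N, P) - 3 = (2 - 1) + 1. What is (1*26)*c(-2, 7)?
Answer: 130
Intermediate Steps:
c(N, P) = 5 (c(N, P) = 3 + ((2 - 1) + 1) = 3 + (1 + 1) = 3 + 2 = 5)
(1*26)*c(-2, 7) = (1*26)*5 = 26*5 = 130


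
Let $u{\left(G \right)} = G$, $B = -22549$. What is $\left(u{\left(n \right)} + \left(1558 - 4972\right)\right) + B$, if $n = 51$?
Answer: $-25912$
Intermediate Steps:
$\left(u{\left(n \right)} + \left(1558 - 4972\right)\right) + B = \left(51 + \left(1558 - 4972\right)\right) - 22549 = \left(51 - 3414\right) - 22549 = -3363 - 22549 = -25912$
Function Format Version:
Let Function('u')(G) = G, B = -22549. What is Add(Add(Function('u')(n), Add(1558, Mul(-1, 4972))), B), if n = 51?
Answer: -25912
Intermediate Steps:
Add(Add(Function('u')(n), Add(1558, Mul(-1, 4972))), B) = Add(Add(51, Add(1558, Mul(-1, 4972))), -22549) = Add(Add(51, Add(1558, -4972)), -22549) = Add(Add(51, -3414), -22549) = Add(-3363, -22549) = -25912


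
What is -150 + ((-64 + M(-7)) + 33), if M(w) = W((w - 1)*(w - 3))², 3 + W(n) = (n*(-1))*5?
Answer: 162228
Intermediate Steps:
W(n) = -3 - 5*n (W(n) = -3 + (n*(-1))*5 = -3 - n*5 = -3 - 5*n)
M(w) = (-3 - 5*(-1 + w)*(-3 + w))² (M(w) = (-3 - 5*(w - 1)*(w - 3))² = (-3 - 5*(-1 + w)*(-3 + w))²)
-150 + ((-64 + M(-7)) + 33) = -150 + ((-64 + (18 - 20*(-7) + 5*(-7)²)²) + 33) = -150 + ((-64 + (18 + 140 + 5*49)²) + 33) = -150 + ((-64 + (18 + 140 + 245)²) + 33) = -150 + ((-64 + 403²) + 33) = -150 + ((-64 + 162409) + 33) = -150 + (162345 + 33) = -150 + 162378 = 162228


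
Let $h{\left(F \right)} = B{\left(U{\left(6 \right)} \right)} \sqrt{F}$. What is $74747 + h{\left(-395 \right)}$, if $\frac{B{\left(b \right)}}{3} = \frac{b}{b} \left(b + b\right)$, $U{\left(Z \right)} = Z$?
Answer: $74747 + 36 i \sqrt{395} \approx 74747.0 + 715.49 i$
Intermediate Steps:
$B{\left(b \right)} = 6 b$ ($B{\left(b \right)} = 3 \frac{b}{b} \left(b + b\right) = 3 \cdot 1 \cdot 2 b = 3 \cdot 2 b = 6 b$)
$h{\left(F \right)} = 36 \sqrt{F}$ ($h{\left(F \right)} = 6 \cdot 6 \sqrt{F} = 36 \sqrt{F}$)
$74747 + h{\left(-395 \right)} = 74747 + 36 \sqrt{-395} = 74747 + 36 i \sqrt{395}$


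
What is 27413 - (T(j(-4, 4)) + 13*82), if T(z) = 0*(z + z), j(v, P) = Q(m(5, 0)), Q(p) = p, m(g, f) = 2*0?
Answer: 26347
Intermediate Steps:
m(g, f) = 0
j(v, P) = 0
T(z) = 0 (T(z) = 0*(2*z) = 0)
27413 - (T(j(-4, 4)) + 13*82) = 27413 - (0 + 13*82) = 27413 - (0 + 1066) = 27413 - 1*1066 = 27413 - 1066 = 26347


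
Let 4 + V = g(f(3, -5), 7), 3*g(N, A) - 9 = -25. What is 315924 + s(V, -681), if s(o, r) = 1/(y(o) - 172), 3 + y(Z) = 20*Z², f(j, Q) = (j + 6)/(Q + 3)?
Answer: 4456108029/14105 ≈ 3.1592e+5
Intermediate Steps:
f(j, Q) = (6 + j)/(3 + Q)
g(N, A) = -16/3 (g(N, A) = 3 + (⅓)*(-25) = 3 - 25/3 = -16/3)
y(Z) = -3 + 20*Z²
V = -28/3 (V = -4 - 16/3 = -28/3 ≈ -9.3333)
s(o, r) = 1/(-175 + 20*o²) (s(o, r) = 1/((-3 + 20*o²) - 172) = 1/(-175 + 20*o²))
315924 + s(V, -681) = 315924 + 1/(5*(-35 + 4*(-28/3)²)) = 315924 + 1/(5*(-35 + 4*(784/9))) = 315924 + 1/(5*(-35 + 3136/9)) = 315924 + 1/(5*(2821/9)) = 315924 + (⅕)*(9/2821) = 315924 + 9/14105 = 4456108029/14105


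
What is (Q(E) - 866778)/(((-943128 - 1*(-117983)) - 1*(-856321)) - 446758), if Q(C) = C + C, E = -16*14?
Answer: 433613/207791 ≈ 2.0868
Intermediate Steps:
E = -224
Q(C) = 2*C
(Q(E) - 866778)/(((-943128 - 1*(-117983)) - 1*(-856321)) - 446758) = (2*(-224) - 866778)/(((-943128 - 1*(-117983)) - 1*(-856321)) - 446758) = (-448 - 866778)/(((-943128 + 117983) + 856321) - 446758) = -867226/((-825145 + 856321) - 446758) = -867226/(31176 - 446758) = -867226/(-415582) = -867226*(-1/415582) = 433613/207791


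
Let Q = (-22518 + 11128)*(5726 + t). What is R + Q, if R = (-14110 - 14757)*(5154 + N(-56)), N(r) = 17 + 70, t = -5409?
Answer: -154902577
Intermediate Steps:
N(r) = 87
R = -151291947 (R = (-14110 - 14757)*(5154 + 87) = -28867*5241 = -151291947)
Q = -3610630 (Q = (-22518 + 11128)*(5726 - 5409) = -11390*317 = -3610630)
R + Q = -151291947 - 3610630 = -154902577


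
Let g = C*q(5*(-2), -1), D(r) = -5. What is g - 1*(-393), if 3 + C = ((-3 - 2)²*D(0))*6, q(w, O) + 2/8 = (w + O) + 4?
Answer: 23409/4 ≈ 5852.3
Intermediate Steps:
q(w, O) = 15/4 + O + w (q(w, O) = -¼ + ((w + O) + 4) = -¼ + ((O + w) + 4) = -¼ + (4 + O + w) = 15/4 + O + w)
C = -753 (C = -3 + ((-3 - 2)²*(-5))*6 = -3 + ((-5)²*(-5))*6 = -3 + (25*(-5))*6 = -3 - 125*6 = -3 - 750 = -753)
g = 21837/4 (g = -753*(15/4 - 1 + 5*(-2)) = -753*(15/4 - 1 - 10) = -753*(-29/4) = 21837/4 ≈ 5459.3)
g - 1*(-393) = 21837/4 - 1*(-393) = 21837/4 + 393 = 23409/4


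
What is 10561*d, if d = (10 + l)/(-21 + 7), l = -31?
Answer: 31683/2 ≈ 15842.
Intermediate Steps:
d = 3/2 (d = (10 - 31)/(-21 + 7) = -21/(-14) = -21*(-1/14) = 3/2 ≈ 1.5000)
10561*d = 10561*(3/2) = 31683/2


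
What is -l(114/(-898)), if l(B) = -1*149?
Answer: 149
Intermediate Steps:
l(B) = -149
-l(114/(-898)) = -1*(-149) = 149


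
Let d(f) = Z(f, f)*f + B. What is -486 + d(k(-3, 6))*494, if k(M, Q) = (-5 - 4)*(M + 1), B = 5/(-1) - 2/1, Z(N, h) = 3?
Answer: 22732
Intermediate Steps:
B = -7 (B = 5*(-1) - 2*1 = -5 - 2 = -7)
k(M, Q) = -9 - 9*M (k(M, Q) = -9*(1 + M) = -9 - 9*M)
d(f) = -7 + 3*f (d(f) = 3*f - 7 = -7 + 3*f)
-486 + d(k(-3, 6))*494 = -486 + (-7 + 3*(-9 - 9*(-3)))*494 = -486 + (-7 + 3*(-9 + 27))*494 = -486 + (-7 + 3*18)*494 = -486 + (-7 + 54)*494 = -486 + 47*494 = -486 + 23218 = 22732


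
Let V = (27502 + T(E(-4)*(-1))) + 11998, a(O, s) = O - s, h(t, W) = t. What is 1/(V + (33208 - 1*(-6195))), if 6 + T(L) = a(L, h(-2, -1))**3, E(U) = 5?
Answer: 1/78870 ≈ 1.2679e-5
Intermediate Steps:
T(L) = -6 + (2 + L)**3 (T(L) = -6 + (L - 1*(-2))**3 = -6 + (L + 2)**3 = -6 + (2 + L)**3)
V = 39467 (V = (27502 + (-6 + (2 + 5*(-1))**3)) + 11998 = (27502 + (-6 + (2 - 5)**3)) + 11998 = (27502 + (-6 + (-3)**3)) + 11998 = (27502 + (-6 - 27)) + 11998 = (27502 - 33) + 11998 = 27469 + 11998 = 39467)
1/(V + (33208 - 1*(-6195))) = 1/(39467 + (33208 - 1*(-6195))) = 1/(39467 + (33208 + 6195)) = 1/(39467 + 39403) = 1/78870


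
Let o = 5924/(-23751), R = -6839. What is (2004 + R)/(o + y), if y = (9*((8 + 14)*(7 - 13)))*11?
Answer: 114836085/310383992 ≈ 0.36998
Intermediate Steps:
o = -5924/23751 (o = 5924*(-1/23751) = -5924/23751 ≈ -0.24942)
y = -13068 (y = (9*(22*(-6)))*11 = (9*(-132))*11 = -1188*11 = -13068)
(2004 + R)/(o + y) = (2004 - 6839)/(-5924/23751 - 13068) = -4835/(-310383992/23751) = -4835*(-23751/310383992) = 114836085/310383992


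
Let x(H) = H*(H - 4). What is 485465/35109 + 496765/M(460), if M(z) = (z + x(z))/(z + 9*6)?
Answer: 906668855819/738061398 ≈ 1228.4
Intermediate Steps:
x(H) = H*(-4 + H)
M(z) = (z + z*(-4 + z))/(54 + z) (M(z) = (z + z*(-4 + z))/(z + 9*6) = (z + z*(-4 + z))/(z + 54) = (z + z*(-4 + z))/(54 + z))
485465/35109 + 496765/M(460) = 485465/35109 + 496765/((460*(-3 + 460)/(54 + 460))) = 485465*(1/35109) + 496765/((460*457/514)) = 485465/35109 + 496765/((460*(1/514)*457)) = 485465/35109 + 496765/(105110/257) = 485465/35109 + 496765*(257/105110) = 485465/35109 + 25533721/21022 = 906668855819/738061398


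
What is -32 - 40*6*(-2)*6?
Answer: 2848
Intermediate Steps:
-32 - 40*6*(-2)*6 = -32 - (-480)*6 = -32 - 40*(-72) = -32 + 2880 = 2848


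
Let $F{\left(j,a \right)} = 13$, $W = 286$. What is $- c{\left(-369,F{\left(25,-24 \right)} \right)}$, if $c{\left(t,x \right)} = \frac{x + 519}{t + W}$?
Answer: $\frac{532}{83} \approx 6.4096$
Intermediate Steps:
$c{\left(t,x \right)} = \frac{519 + x}{286 + t}$ ($c{\left(t,x \right)} = \frac{x + 519}{t + 286} = \frac{519 + x}{286 + t}$)
$- c{\left(-369,F{\left(25,-24 \right)} \right)} = - \frac{519 + 13}{286 - 369} = - \frac{532}{-83} = - \frac{\left(-1\right) 532}{83} = \left(-1\right) \left(- \frac{532}{83}\right) = \frac{532}{83}$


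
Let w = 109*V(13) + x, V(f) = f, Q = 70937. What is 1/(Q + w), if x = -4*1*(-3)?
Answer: 1/72366 ≈ 1.3819e-5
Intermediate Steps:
x = 12 (x = -4*(-3) = 12)
w = 1429 (w = 109*13 + 12 = 1417 + 12 = 1429)
1/(Q + w) = 1/(70937 + 1429) = 1/72366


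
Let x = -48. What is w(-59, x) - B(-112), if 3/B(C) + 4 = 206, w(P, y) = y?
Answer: -9699/202 ≈ -48.015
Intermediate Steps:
B(C) = 3/202 (B(C) = 3/(-4 + 206) = 3/202)
w(-59, x) - B(-112) = -48 - 1*3/202 = -48 - 3/202 = -9699/202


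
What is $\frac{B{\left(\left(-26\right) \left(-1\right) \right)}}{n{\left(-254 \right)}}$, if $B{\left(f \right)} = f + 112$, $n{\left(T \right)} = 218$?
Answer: $\frac{69}{109} \approx 0.63303$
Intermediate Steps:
$B{\left(f \right)} = 112 + f$
$\frac{B{\left(\left(-26\right) \left(-1\right) \right)}}{n{\left(-254 \right)}} = \frac{112 - -26}{218} = \left(112 + 26\right) \frac{1}{218} = 138 \cdot \frac{1}{218} = \frac{69}{109}$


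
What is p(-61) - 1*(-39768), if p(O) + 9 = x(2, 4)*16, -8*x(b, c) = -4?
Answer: 39767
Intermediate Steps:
x(b, c) = ½ (x(b, c) = -⅛*(-4) = ½)
p(O) = -1 (p(O) = -9 + (½)*16 = -9 + 8 = -1)
p(-61) - 1*(-39768) = -1 - 1*(-39768) = -1 + 39768 = 39767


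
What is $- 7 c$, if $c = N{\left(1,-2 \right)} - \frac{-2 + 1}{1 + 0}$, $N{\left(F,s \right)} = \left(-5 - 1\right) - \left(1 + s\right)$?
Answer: $28$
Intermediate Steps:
$N{\left(F,s \right)} = -7 - s$ ($N{\left(F,s \right)} = -6 - \left(1 + s\right) = -7 - s$)
$c = -4$ ($c = \left(-7 - -2\right) - \frac{-2 + 1}{1 + 0} = \left(-7 + 2\right) - - 1^{-1} = -5 - \left(-1\right) 1 = -5 - -1 = -5 + 1 = -4$)
$- 7 c = \left(-7\right) \left(-4\right) = 28$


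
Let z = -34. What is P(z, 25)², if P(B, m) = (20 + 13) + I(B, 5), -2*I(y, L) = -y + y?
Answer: 1089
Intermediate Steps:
I(y, L) = 0 (I(y, L) = -(-y + y)/2 = -½*0 = 0)
P(B, m) = 33 (P(B, m) = (20 + 13) + 0 = 33 + 0 = 33)
P(z, 25)² = 33² = 1089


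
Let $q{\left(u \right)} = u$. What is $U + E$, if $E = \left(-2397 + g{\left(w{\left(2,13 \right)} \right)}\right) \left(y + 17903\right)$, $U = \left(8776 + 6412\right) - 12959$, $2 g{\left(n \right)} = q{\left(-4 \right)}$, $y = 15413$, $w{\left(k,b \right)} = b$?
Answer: $-79922855$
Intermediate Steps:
$g{\left(n \right)} = -2$ ($g{\left(n \right)} = \frac{1}{2} \left(-4\right) = -2$)
$U = 2229$ ($U = 15188 - 12959 = 2229$)
$E = -79925084$ ($E = \left(-2397 - 2\right) \left(15413 + 17903\right) = \left(-2399\right) 33316 = -79925084$)
$U + E = 2229 - 79925084 = -79922855$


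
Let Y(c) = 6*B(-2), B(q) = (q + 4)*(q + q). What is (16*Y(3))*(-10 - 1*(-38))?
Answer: -21504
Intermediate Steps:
B(q) = 2*q*(4 + q) (B(q) = (4 + q)*(2*q) = 2*q*(4 + q))
Y(c) = -48 (Y(c) = 6*(2*(-2)*(4 - 2)) = 6*(2*(-2)*2) = 6*(-8) = -48)
(16*Y(3))*(-10 - 1*(-38)) = (16*(-48))*(-10 - 1*(-38)) = -768*(-10 + 38) = -768*28 = -21504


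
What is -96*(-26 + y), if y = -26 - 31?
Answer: 7968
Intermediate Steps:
y = -57
-96*(-26 + y) = -96*(-26 - 57) = -96*(-83) = 7968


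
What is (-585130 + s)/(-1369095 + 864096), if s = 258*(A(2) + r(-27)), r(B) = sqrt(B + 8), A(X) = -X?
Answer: 585646/504999 - 86*I*sqrt(19)/168333 ≈ 1.1597 - 0.0022269*I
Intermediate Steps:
r(B) = sqrt(8 + B)
s = -516 + 258*I*sqrt(19) (s = 258*(-1*2 + sqrt(8 - 27)) = 258*(-2 + sqrt(-19)) = 258*(-2 + I*sqrt(19)) = -516 + 258*I*sqrt(19) ≈ -516.0 + 1124.6*I)
(-585130 + s)/(-1369095 + 864096) = (-585130 + (-516 + 258*I*sqrt(19)))/(-1369095 + 864096) = (-585646 + 258*I*sqrt(19))/(-504999) = (-585646 + 258*I*sqrt(19))*(-1/504999) = 585646/504999 - 86*I*sqrt(19)/168333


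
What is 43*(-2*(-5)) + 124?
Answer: 554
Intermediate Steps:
43*(-2*(-5)) + 124 = 43*10 + 124 = 430 + 124 = 554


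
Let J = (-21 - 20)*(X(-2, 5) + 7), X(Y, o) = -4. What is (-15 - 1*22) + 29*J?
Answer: -3604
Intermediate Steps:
J = -123 (J = (-21 - 20)*(-4 + 7) = -41*3 = -123)
(-15 - 1*22) + 29*J = (-15 - 1*22) + 29*(-123) = (-15 - 22) - 3567 = -37 - 3567 = -3604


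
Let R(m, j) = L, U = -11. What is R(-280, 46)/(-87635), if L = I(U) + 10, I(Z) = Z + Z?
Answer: 12/87635 ≈ 0.00013693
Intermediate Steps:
I(Z) = 2*Z
L = -12 (L = 2*(-11) + 10 = -22 + 10 = -12)
R(m, j) = -12
R(-280, 46)/(-87635) = -12/(-87635) = -12*(-1/87635) = 12/87635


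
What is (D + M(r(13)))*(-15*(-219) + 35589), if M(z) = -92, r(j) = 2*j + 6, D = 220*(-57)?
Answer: -491056368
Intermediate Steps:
D = -12540
r(j) = 6 + 2*j
(D + M(r(13)))*(-15*(-219) + 35589) = (-12540 - 92)*(-15*(-219) + 35589) = -12632*(3285 + 35589) = -12632*38874 = -491056368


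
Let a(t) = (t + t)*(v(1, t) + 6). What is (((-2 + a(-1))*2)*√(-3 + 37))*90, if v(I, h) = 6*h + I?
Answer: -720*√34 ≈ -4198.3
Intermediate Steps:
v(I, h) = I + 6*h
a(t) = 2*t*(7 + 6*t) (a(t) = (t + t)*((1 + 6*t) + 6) = (2*t)*(7 + 6*t) = 2*t*(7 + 6*t))
(((-2 + a(-1))*2)*√(-3 + 37))*90 = (((-2 + 2*(-1)*(7 + 6*(-1)))*2)*√(-3 + 37))*90 = (((-2 + 2*(-1)*(7 - 6))*2)*√34)*90 = (((-2 + 2*(-1)*1)*2)*√34)*90 = (((-2 - 2)*2)*√34)*90 = ((-4*2)*√34)*90 = -8*√34*90 = -720*√34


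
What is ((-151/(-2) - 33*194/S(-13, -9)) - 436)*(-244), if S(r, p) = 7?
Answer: 2177822/7 ≈ 3.1112e+5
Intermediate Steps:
((-151/(-2) - 33*194/S(-13, -9)) - 436)*(-244) = ((-151/(-2) - 33/(7/194)) - 436)*(-244) = ((-151*(-1/2) - 33/(7*(1/194))) - 436)*(-244) = ((151/2 - 33/7/194) - 436)*(-244) = ((151/2 - 33*194/7) - 436)*(-244) = ((151/2 - 6402/7) - 436)*(-244) = (-11747/14 - 436)*(-244) = -17851/14*(-244) = 2177822/7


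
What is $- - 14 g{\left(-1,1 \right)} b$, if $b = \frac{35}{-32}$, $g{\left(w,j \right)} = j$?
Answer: $- \frac{245}{16} \approx -15.313$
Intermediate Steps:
$b = - \frac{35}{32}$ ($b = 35 \left(- \frac{1}{32}\right) = - \frac{35}{32} \approx -1.0938$)
$- - 14 g{\left(-1,1 \right)} b = - \frac{\left(-14\right) 1 \left(-35\right)}{32} = - \frac{\left(-14\right) \left(-35\right)}{32} = \left(-1\right) \frac{245}{16} = - \frac{245}{16}$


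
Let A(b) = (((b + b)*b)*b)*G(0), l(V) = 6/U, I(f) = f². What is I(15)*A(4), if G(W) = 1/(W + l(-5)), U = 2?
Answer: 9600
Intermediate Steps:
l(V) = 3 (l(V) = 6/2 = 6*(½) = 3)
G(W) = 1/(3 + W) (G(W) = 1/(W + 3) = 1/(3 + W))
A(b) = 2*b³/3 (A(b) = (((b + b)*b)*b)/(3 + 0) = (((2*b)*b)*b)/3 = ((2*b²)*b)*(⅓) = (2*b³)*(⅓) = 2*b³/3)
I(15)*A(4) = 15²*((⅔)*4³) = 225*((⅔)*64) = 225*(128/3) = 9600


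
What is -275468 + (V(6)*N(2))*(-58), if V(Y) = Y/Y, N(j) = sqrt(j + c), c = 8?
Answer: -275468 - 58*sqrt(10) ≈ -2.7565e+5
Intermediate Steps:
N(j) = sqrt(8 + j) (N(j) = sqrt(j + 8) = sqrt(8 + j))
V(Y) = 1
-275468 + (V(6)*N(2))*(-58) = -275468 + (1*sqrt(8 + 2))*(-58) = -275468 + (1*sqrt(10))*(-58) = -275468 + sqrt(10)*(-58) = -275468 - 58*sqrt(10)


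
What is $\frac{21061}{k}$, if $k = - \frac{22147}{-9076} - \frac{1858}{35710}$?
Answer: $\frac{3412976750780}{387003081} \approx 8819.0$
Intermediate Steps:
$k = \frac{387003081}{162051980}$ ($k = \left(-22147\right) \left(- \frac{1}{9076}\right) - \frac{929}{17855} = \frac{22147}{9076} - \frac{929}{17855} = \frac{387003081}{162051980} \approx 2.3881$)
$\frac{21061}{k} = \frac{21061}{\frac{387003081}{162051980}} = 21061 \cdot \frac{162051980}{387003081} = \frac{3412976750780}{387003081}$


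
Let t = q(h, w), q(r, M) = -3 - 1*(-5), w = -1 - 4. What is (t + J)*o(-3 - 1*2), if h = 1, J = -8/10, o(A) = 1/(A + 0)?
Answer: -6/25 ≈ -0.24000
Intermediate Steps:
w = -5
o(A) = 1/A
J = -4/5 (J = -8*1/10 = -4/5 ≈ -0.80000)
q(r, M) = 2 (q(r, M) = -3 + 5 = 2)
t = 2
(t + J)*o(-3 - 1*2) = (2 - 4/5)/(-3 - 1*2) = 6/(5*(-3 - 2)) = (6/5)/(-5) = (6/5)*(-1/5) = -6/25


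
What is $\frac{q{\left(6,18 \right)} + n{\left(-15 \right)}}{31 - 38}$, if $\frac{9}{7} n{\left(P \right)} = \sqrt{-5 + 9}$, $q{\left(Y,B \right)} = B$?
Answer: $- \frac{176}{63} \approx -2.7937$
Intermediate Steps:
$n{\left(P \right)} = \frac{14}{9}$ ($n{\left(P \right)} = \frac{7 \sqrt{-5 + 9}}{9} = \frac{7 \sqrt{4}}{9} = \frac{7}{9} \cdot 2 = \frac{14}{9}$)
$\frac{q{\left(6,18 \right)} + n{\left(-15 \right)}}{31 - 38} = \frac{18 + \frac{14}{9}}{31 - 38} = \frac{176}{9 \left(-7\right)} = \frac{176}{9} \left(- \frac{1}{7}\right) = - \frac{176}{63}$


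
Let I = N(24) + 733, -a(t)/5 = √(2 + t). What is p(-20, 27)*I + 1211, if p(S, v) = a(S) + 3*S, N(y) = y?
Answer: -44209 - 11355*I*√2 ≈ -44209.0 - 16058.0*I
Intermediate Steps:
a(t) = -5*√(2 + t)
p(S, v) = -5*√(2 + S) + 3*S
I = 757 (I = 24 + 733 = 757)
p(-20, 27)*I + 1211 = (-5*√(2 - 20) + 3*(-20))*757 + 1211 = (-15*I*√2 - 60)*757 + 1211 = (-60 - 15*I*√2)*757 + 1211 = (-45420 - 11355*I*√2) + 1211 = -44209 - 11355*I*√2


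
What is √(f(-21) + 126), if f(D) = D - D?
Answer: 3*√14 ≈ 11.225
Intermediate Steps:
f(D) = 0
√(f(-21) + 126) = √(0 + 126) = √126 = 3*√14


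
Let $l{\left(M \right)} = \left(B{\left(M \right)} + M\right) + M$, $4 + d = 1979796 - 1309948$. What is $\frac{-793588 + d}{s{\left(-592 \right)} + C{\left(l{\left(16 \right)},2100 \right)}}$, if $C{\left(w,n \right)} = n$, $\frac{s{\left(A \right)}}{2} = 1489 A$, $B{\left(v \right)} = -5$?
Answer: $\frac{30936}{440219} \approx 0.070274$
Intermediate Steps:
$d = 669844$ ($d = -4 + \left(1979796 - 1309948\right) = -4 + 669848 = 669844$)
$s{\left(A \right)} = 2978 A$ ($s{\left(A \right)} = 2 \cdot 1489 A = 2978 A$)
$l{\left(M \right)} = -5 + 2 M$ ($l{\left(M \right)} = \left(-5 + M\right) + M = -5 + 2 M$)
$\frac{-793588 + d}{s{\left(-592 \right)} + C{\left(l{\left(16 \right)},2100 \right)}} = \frac{-793588 + 669844}{2978 \left(-592\right) + 2100} = - \frac{123744}{-1762976 + 2100} = - \frac{123744}{-1760876} = \left(-123744\right) \left(- \frac{1}{1760876}\right) = \frac{30936}{440219}$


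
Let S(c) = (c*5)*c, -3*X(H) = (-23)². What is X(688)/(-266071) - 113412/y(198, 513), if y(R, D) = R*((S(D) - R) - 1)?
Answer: 1313235016/5775911573289 ≈ 0.00022736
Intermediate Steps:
X(H) = -529/3 (X(H) = -⅓*(-23)² = -⅓*529 = -529/3)
S(c) = 5*c² (S(c) = (5*c)*c = 5*c²)
y(R, D) = R*(-1 - R + 5*D²) (y(R, D) = R*((5*D² - R) - 1) = R*((-R + 5*D²) - 1) = R*(-1 - R + 5*D²))
X(688)/(-266071) - 113412/y(198, 513) = -529/3/(-266071) - 113412*1/(198*(-1 - 1*198 + 5*513²)) = -529/3*(-1/266071) - 113412*1/(198*(-1 - 198 + 5*263169)) = 529/798213 - 113412*1/(198*(-1 - 198 + 1315845)) = 529/798213 - 113412/(198*1315646) = 529/798213 - 113412/260497908 = 529/798213 - 113412*1/260497908 = 529/798213 - 9451/21708159 = 1313235016/5775911573289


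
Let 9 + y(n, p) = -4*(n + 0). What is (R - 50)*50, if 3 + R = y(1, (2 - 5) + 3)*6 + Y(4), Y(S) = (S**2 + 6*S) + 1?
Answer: -4500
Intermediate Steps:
Y(S) = 1 + S**2 + 6*S
y(n, p) = -9 - 4*n (y(n, p) = -9 - 4*(n + 0) = -9 - 4*n)
R = -40 (R = -3 + ((-9 - 4*1)*6 + (1 + 4**2 + 6*4)) = -3 + ((-9 - 4)*6 + (1 + 16 + 24)) = -3 + (-13*6 + 41) = -3 + (-78 + 41) = -3 - 37 = -40)
(R - 50)*50 = (-40 - 50)*50 = -90*50 = -4500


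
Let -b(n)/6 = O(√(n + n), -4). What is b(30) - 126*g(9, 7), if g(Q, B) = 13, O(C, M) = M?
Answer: -1614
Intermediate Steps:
b(n) = 24 (b(n) = -6*(-4) = 24)
b(30) - 126*g(9, 7) = 24 - 126*13 = 24 - 1638 = -1614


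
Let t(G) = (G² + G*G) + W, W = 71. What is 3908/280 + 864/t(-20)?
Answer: 911447/60970 ≈ 14.949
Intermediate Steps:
t(G) = 71 + 2*G² (t(G) = (G² + G*G) + 71 = (G² + G²) + 71 = 2*G² + 71 = 71 + 2*G²)
3908/280 + 864/t(-20) = 3908/280 + 864/(71 + 2*(-20)²) = 3908*(1/280) + 864/(71 + 2*400) = 977/70 + 864/(71 + 800) = 977/70 + 864/871 = 911447/60970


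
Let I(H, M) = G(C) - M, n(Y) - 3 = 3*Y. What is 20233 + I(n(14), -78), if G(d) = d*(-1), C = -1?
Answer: 20312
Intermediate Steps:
G(d) = -d
n(Y) = 3 + 3*Y
I(H, M) = 1 - M (I(H, M) = -1*(-1) - M = 1 - M)
20233 + I(n(14), -78) = 20233 + (1 - 1*(-78)) = 20233 + (1 + 78) = 20233 + 79 = 20312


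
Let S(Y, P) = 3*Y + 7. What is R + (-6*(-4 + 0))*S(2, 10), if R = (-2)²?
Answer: 316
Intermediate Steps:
S(Y, P) = 7 + 3*Y
R = 4
R + (-6*(-4 + 0))*S(2, 10) = 4 + (-6*(-4 + 0))*(7 + 3*2) = 4 + (-6*(-4))*(7 + 6) = 4 + 24*13 = 4 + 312 = 316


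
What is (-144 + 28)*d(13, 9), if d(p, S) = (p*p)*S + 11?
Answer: -177712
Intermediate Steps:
d(p, S) = 11 + S*p² (d(p, S) = p²*S + 11 = S*p² + 11 = 11 + S*p²)
(-144 + 28)*d(13, 9) = (-144 + 28)*(11 + 9*13²) = -116*(11 + 9*169) = -116*(11 + 1521) = -116*1532 = -177712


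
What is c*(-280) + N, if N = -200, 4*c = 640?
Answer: -45000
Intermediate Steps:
c = 160 (c = (¼)*640 = 160)
c*(-280) + N = 160*(-280) - 200 = -44800 - 200 = -45000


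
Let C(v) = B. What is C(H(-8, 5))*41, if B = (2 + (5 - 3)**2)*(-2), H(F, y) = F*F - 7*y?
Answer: -492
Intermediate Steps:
H(F, y) = F**2 - 7*y
B = -12 (B = (2 + 2**2)*(-2) = (2 + 4)*(-2) = 6*(-2) = -12)
C(v) = -12
C(H(-8, 5))*41 = -12*41 = -492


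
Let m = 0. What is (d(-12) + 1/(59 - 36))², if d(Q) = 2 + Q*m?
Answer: 2209/529 ≈ 4.1758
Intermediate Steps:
d(Q) = 2 (d(Q) = 2 + Q*0 = 2 + 0 = 2)
(d(-12) + 1/(59 - 36))² = (2 + 1/(59 - 36))² = (2 + 1/23)² = (47/23)² = 2209/529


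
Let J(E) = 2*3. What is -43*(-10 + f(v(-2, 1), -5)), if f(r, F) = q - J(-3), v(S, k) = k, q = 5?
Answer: 473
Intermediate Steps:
J(E) = 6
f(r, F) = -1 (f(r, F) = 5 - 1*6 = 5 - 6 = -1)
-43*(-10 + f(v(-2, 1), -5)) = -43*(-10 - 1) = -43*(-11) = 473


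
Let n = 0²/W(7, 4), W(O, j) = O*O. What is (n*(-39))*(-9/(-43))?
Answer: 0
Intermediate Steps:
W(O, j) = O²
n = 0 (n = 0²/(7²) = 0/49 = 0*(1/49) = 0)
(n*(-39))*(-9/(-43)) = (0*(-39))*(-9/(-43)) = 0*(-9*(-1/43)) = 0*(9/43) = 0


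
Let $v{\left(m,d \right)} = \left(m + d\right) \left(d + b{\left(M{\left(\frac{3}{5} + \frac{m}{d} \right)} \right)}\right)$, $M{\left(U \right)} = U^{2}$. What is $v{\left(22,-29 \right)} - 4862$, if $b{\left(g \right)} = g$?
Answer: $- \frac{97959178}{21025} \approx -4659.2$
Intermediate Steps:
$v{\left(m,d \right)} = \left(d + m\right) \left(d + \left(\frac{3}{5} + \frac{m}{d}\right)^{2}\right)$ ($v{\left(m,d \right)} = \left(m + d\right) \left(d + \left(\frac{3}{5} + \frac{m}{d}\right)^{2}\right) = \left(d + m\right) \left(d + \left(3 \cdot \frac{1}{5} + \frac{m}{d}\right)^{2}\right) = \left(d + m\right) \left(d + \left(\frac{3}{5} + \frac{m}{d}\right)^{2}\right)$)
$v{\left(22,-29 \right)} - 4862 = \frac{- 29 \left(3 \left(-29\right) + 5 \cdot 22\right)^{2} + 22 \left(3 \left(-29\right) + 5 \cdot 22\right)^{2} + 25 \left(-29\right)^{3} \left(-29 + 22\right)}{25 \cdot 841} - 4862 = \frac{1}{25} \cdot \frac{1}{841} \left(- 29 \left(-87 + 110\right)^{2} + 22 \left(-87 + 110\right)^{2} + 25 \left(-24389\right) \left(-7\right)\right) - 4862 = \frac{1}{25} \cdot \frac{1}{841} \left(- 29 \cdot 23^{2} + 22 \cdot 23^{2} + 4268075\right) - 4862 = \frac{1}{25} \cdot \frac{1}{841} \left(\left(-29\right) 529 + 22 \cdot 529 + 4268075\right) - 4862 = \frac{1}{25} \cdot \frac{1}{841} \left(-15341 + 11638 + 4268075\right) - 4862 = \frac{1}{25} \cdot \frac{1}{841} \cdot 4264372 - 4862 = \frac{4264372}{21025} - 4862 = - \frac{97959178}{21025}$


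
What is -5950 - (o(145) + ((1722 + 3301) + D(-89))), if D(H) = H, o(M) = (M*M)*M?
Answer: -3059509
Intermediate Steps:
o(M) = M³ (o(M) = M²*M = M³)
-5950 - (o(145) + ((1722 + 3301) + D(-89))) = -5950 - (145³ + ((1722 + 3301) - 89)) = -5950 - (3048625 + (5023 - 89)) = -5950 - (3048625 + 4934) = -5950 - 1*3053559 = -5950 - 3053559 = -3059509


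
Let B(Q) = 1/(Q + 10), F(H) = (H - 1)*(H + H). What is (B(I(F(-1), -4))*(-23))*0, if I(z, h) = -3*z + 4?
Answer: 0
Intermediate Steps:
F(H) = 2*H*(-1 + H) (F(H) = (-1 + H)*(2*H) = 2*H*(-1 + H))
I(z, h) = 4 - 3*z
B(Q) = 1/(10 + Q)
(B(I(F(-1), -4))*(-23))*0 = (-23/(10 + (4 - 6*(-1)*(-1 - 1))))*0 = (-23/(10 + (4 - 6*(-1)*(-2))))*0 = (-23/(10 + (4 - 3*4)))*0 = (-23/(10 + (4 - 12)))*0 = (-23/(10 - 8))*0 = (-23/2)*0 = ((½)*(-23))*0 = -23/2*0 = 0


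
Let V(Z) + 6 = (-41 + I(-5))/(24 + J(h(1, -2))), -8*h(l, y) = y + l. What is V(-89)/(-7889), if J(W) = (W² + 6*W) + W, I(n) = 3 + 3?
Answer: 11798/12567177 ≈ 0.00093879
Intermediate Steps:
h(l, y) = -l/8 - y/8 (h(l, y) = -(y + l)/8 = -(l + y)/8 = -l/8 - y/8)
I(n) = 6
J(W) = W² + 7*W
V(Z) = -11798/1593 (V(Z) = -6 + (-41 + 6)/(24 + (-⅛*1 - ⅛*(-2))*(7 + (-⅛*1 - ⅛*(-2)))) = -6 - 35/(24 + (-⅛ + ¼)*(7 + (-⅛ + ¼))) = -6 - 35/(24 + (7 + ⅛)/8) = -6 - 35/(24 + (⅛)*(57/8)) = -6 - 35/(24 + 57/64) = -6 - 35/1593/64 = -6 - 35*64/1593 = -6 - 2240/1593 = -11798/1593)
V(-89)/(-7889) = -11798/1593/(-7889) = -11798/1593*(-1/7889) = 11798/12567177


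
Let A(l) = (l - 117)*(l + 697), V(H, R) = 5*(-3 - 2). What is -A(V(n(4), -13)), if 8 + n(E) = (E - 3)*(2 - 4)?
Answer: 95424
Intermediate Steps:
n(E) = -2 - 2*E (n(E) = -8 + (E - 3)*(2 - 4) = -8 + (-3 + E)*(-2) = -8 + (6 - 2*E) = -2 - 2*E)
V(H, R) = -25 (V(H, R) = 5*(-5) = -25)
A(l) = (-117 + l)*(697 + l)
-A(V(n(4), -13)) = -(-81549 + (-25)**2 + 580*(-25)) = -(-81549 + 625 - 14500) = -1*(-95424) = 95424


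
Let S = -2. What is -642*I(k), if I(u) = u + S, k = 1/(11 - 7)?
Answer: 2247/2 ≈ 1123.5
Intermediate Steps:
k = ¼ (k = 1/4 = ¼ ≈ 0.25000)
I(u) = -2 + u (I(u) = u - 2 = -2 + u)
-642*I(k) = -642*(-2 + ¼) = -642*(-7/4) = 2247/2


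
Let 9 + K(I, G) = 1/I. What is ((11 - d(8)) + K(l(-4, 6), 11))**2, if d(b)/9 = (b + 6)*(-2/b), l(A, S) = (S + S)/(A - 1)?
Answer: 157609/144 ≈ 1094.5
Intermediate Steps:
l(A, S) = 2*S/(-1 + A) (l(A, S) = (2*S)/(-1 + A) = 2*S/(-1 + A))
K(I, G) = -9 + 1/I
d(b) = -18*(6 + b)/b (d(b) = 9*((b + 6)*(-2/b)) = 9*((6 + b)*(-2/b)) = 9*(-2*(6 + b)/b) = -18*(6 + b)/b)
((11 - d(8)) + K(l(-4, 6), 11))**2 = ((11 - (-18 - 108/8)) + (-9 + 1/(2*6/(-1 - 4))))**2 = ((11 - (-18 - 108*1/8)) + (-9 + 1/(2*6/(-5))))**2 = ((11 - (-18 - 27/2)) + (-9 + 1/(2*6*(-1/5))))**2 = ((11 - 1*(-63/2)) + (-9 + 1/(-12/5)))**2 = ((11 + 63/2) + (-9 - 5/12))**2 = (85/2 - 113/12)**2 = (397/12)**2 = 157609/144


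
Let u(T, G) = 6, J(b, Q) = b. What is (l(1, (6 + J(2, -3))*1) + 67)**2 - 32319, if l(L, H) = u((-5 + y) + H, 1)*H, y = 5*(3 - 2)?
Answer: -19094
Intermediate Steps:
y = 5 (y = 5*1 = 5)
l(L, H) = 6*H
(l(1, (6 + J(2, -3))*1) + 67)**2 - 32319 = (6*((6 + 2)*1) + 67)**2 - 32319 = (6*(8*1) + 67)**2 - 32319 = (6*8 + 67)**2 - 32319 = (48 + 67)**2 - 32319 = 115**2 - 32319 = 13225 - 32319 = -19094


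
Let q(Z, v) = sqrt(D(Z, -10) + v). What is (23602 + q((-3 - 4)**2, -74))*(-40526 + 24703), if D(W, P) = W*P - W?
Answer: -373454446 - 15823*I*sqrt(613) ≈ -3.7345e+8 - 3.9176e+5*I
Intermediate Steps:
D(W, P) = -W + P*W (D(W, P) = P*W - W = -W + P*W)
q(Z, v) = sqrt(v - 11*Z) (q(Z, v) = sqrt(Z*(-1 - 10) + v) = sqrt(Z*(-11) + v) = sqrt(-11*Z + v) = sqrt(v - 11*Z))
(23602 + q((-3 - 4)**2, -74))*(-40526 + 24703) = (23602 + sqrt(-74 - 11*(-3 - 4)**2))*(-40526 + 24703) = (23602 + sqrt(-74 - 11*(-7)**2))*(-15823) = (23602 + sqrt(-74 - 11*49))*(-15823) = (23602 + sqrt(-74 - 539))*(-15823) = (23602 + sqrt(-613))*(-15823) = (23602 + I*sqrt(613))*(-15823) = -373454446 - 15823*I*sqrt(613)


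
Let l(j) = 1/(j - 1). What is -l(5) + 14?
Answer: 55/4 ≈ 13.750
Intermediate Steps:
l(j) = 1/(-1 + j)
-l(5) + 14 = -1/(-1 + 5) + 14 = -1/4 + 14 = 55/4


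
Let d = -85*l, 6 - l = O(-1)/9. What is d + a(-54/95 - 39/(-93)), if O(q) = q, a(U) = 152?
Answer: -3307/9 ≈ -367.44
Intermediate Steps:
l = 55/9 (l = 6 - (-1)/9 = 6 - 1*(-1/9) = 6 + 1/9 = 55/9 ≈ 6.1111)
d = -4675/9 (d = -85*55/9 = -4675/9 ≈ -519.44)
d + a(-54/95 - 39/(-93)) = -4675/9 + 152 = -3307/9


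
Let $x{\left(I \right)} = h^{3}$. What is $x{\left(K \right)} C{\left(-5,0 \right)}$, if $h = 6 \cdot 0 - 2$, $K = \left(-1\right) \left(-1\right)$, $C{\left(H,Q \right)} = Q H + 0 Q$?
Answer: $0$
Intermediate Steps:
$C{\left(H,Q \right)} = H Q$ ($C{\left(H,Q \right)} = H Q + 0 = H Q$)
$K = 1$
$h = -2$ ($h = 0 - 2 = -2$)
$x{\left(I \right)} = -8$ ($x{\left(I \right)} = \left(-2\right)^{3} = -8$)
$x{\left(K \right)} C{\left(-5,0 \right)} = - 8 \left(\left(-5\right) 0\right) = \left(-8\right) 0 = 0$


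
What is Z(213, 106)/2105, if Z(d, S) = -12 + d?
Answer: 201/2105 ≈ 0.095487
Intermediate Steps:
Z(213, 106)/2105 = (-12 + 213)/2105 = 201*(1/2105) = 201/2105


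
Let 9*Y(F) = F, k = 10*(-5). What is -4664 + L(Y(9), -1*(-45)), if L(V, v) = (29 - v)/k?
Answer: -116592/25 ≈ -4663.7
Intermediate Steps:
k = -50
Y(F) = F/9
L(V, v) = -29/50 + v/50 (L(V, v) = (29 - v)/(-50) = (29 - v)*(-1/50) = -29/50 + v/50)
-4664 + L(Y(9), -1*(-45)) = -4664 + (-29/50 + (-1*(-45))/50) = -4664 + (-29/50 + (1/50)*45) = -4664 + (-29/50 + 9/10) = -4664 + 8/25 = -116592/25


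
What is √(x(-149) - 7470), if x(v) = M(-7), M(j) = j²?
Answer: I*√7421 ≈ 86.145*I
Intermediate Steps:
x(v) = 49 (x(v) = (-7)² = 49)
√(x(-149) - 7470) = √(49 - 7470) = √(-7421) = I*√7421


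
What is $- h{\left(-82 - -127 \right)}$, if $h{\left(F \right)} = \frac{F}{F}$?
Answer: $-1$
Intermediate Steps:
$h{\left(F \right)} = 1$
$- h{\left(-82 - -127 \right)} = \left(-1\right) 1 = -1$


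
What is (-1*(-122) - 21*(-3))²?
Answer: 34225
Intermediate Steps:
(-1*(-122) - 21*(-3))² = (122 + 63)² = 185² = 34225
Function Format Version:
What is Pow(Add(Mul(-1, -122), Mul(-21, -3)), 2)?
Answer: 34225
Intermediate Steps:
Pow(Add(Mul(-1, -122), Mul(-21, -3)), 2) = Pow(Add(122, 63), 2) = Pow(185, 2) = 34225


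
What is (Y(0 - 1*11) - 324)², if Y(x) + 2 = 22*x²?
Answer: 5456896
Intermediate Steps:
Y(x) = -2 + 22*x²
(Y(0 - 1*11) - 324)² = ((-2 + 22*(0 - 1*11)²) - 324)² = ((-2 + 22*(0 - 11)²) - 324)² = ((-2 + 22*(-11)²) - 324)² = ((-2 + 22*121) - 324)² = ((-2 + 2662) - 324)² = (2660 - 324)² = 2336² = 5456896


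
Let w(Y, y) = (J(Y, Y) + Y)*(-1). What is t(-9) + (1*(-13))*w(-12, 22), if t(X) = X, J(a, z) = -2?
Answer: -191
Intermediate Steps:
w(Y, y) = 2 - Y (w(Y, y) = (-2 + Y)*(-1) = 2 - Y)
t(-9) + (1*(-13))*w(-12, 22) = -9 + (1*(-13))*(2 - 1*(-12)) = -9 - 13*(2 + 12) = -9 - 13*14 = -9 - 182 = -191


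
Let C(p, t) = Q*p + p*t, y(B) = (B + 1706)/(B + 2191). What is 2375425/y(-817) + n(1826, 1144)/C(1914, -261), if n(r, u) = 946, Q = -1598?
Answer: 527869656197123/143780637 ≈ 3.6714e+6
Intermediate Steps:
y(B) = (1706 + B)/(2191 + B)
C(p, t) = -1598*p + p*t
2375425/y(-817) + n(1826, 1144)/C(1914, -261) = 2375425/(((1706 - 817)/(2191 - 817))) + 946/((1914*(-1598 - 261))) = 2375425/((889/1374)) + 946/((1914*(-1859))) = 2375425/(((1/1374)*889)) + 946/(-3558126) = 2375425/(889/1374) + 946*(-1/3558126) = 2375425*(1374/889) - 43/161733 = 3263833950/889 - 43/161733 = 527869656197123/143780637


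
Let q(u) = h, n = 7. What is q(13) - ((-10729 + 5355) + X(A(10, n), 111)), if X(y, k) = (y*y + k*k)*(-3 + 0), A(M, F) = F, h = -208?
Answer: 42276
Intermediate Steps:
q(u) = -208
X(y, k) = -3*k² - 3*y² (X(y, k) = (y² + k²)*(-3) = (k² + y²)*(-3) = -3*k² - 3*y²)
q(13) - ((-10729 + 5355) + X(A(10, n), 111)) = -208 - ((-10729 + 5355) + (-3*111² - 3*7²)) = -208 - (-5374 + (-3*12321 - 3*49)) = -208 - (-5374 + (-36963 - 147)) = -208 - (-5374 - 37110) = -208 - 1*(-42484) = -208 + 42484 = 42276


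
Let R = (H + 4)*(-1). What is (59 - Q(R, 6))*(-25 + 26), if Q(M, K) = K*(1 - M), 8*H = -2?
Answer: 61/2 ≈ 30.500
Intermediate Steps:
H = -¼ (H = (⅛)*(-2) = -¼ ≈ -0.25000)
R = -15/4 (R = (-¼ + 4)*(-1) = (15/4)*(-1) = -15/4 ≈ -3.7500)
(59 - Q(R, 6))*(-25 + 26) = (59 - 6*(1 - 1*(-15/4)))*(-25 + 26) = (59 - 6*(1 + 15/4))*1 = (59 - 6*19/4)*1 = (59 - 1*57/2)*1 = (59 - 57/2)*1 = (61/2)*1 = 61/2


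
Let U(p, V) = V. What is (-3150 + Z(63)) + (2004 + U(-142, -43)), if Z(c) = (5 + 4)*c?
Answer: -622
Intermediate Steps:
Z(c) = 9*c
(-3150 + Z(63)) + (2004 + U(-142, -43)) = (-3150 + 9*63) + (2004 - 43) = (-3150 + 567) + 1961 = -2583 + 1961 = -622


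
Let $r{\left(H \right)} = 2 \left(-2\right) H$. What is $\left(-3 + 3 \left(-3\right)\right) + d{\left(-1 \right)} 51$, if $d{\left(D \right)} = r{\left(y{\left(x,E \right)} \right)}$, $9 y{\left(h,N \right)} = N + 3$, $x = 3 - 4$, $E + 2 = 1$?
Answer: $- \frac{172}{3} \approx -57.333$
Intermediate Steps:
$E = -1$ ($E = -2 + 1 = -1$)
$x = -1$ ($x = 3 - 4 = -1$)
$y{\left(h,N \right)} = \frac{1}{3} + \frac{N}{9}$ ($y{\left(h,N \right)} = \frac{N + 3}{9} = \frac{3 + N}{9} = \frac{1}{3} + \frac{N}{9}$)
$r{\left(H \right)} = - 4 H$
$d{\left(D \right)} = - \frac{8}{9}$ ($d{\left(D \right)} = - 4 \left(\frac{1}{3} + \frac{1}{9} \left(-1\right)\right) = - 4 \left(\frac{1}{3} - \frac{1}{9}\right) = \left(-4\right) \frac{2}{9} = - \frac{8}{9}$)
$\left(-3 + 3 \left(-3\right)\right) + d{\left(-1 \right)} 51 = \left(-3 + 3 \left(-3\right)\right) - \frac{136}{3} = \left(-3 - 9\right) - \frac{136}{3} = -12 - \frac{136}{3} = - \frac{172}{3}$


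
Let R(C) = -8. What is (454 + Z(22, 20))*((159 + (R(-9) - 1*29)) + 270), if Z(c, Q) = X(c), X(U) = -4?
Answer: 176400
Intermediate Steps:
Z(c, Q) = -4
(454 + Z(22, 20))*((159 + (R(-9) - 1*29)) + 270) = (454 - 4)*((159 + (-8 - 1*29)) + 270) = 450*((159 + (-8 - 29)) + 270) = 450*((159 - 37) + 270) = 450*(122 + 270) = 450*392 = 176400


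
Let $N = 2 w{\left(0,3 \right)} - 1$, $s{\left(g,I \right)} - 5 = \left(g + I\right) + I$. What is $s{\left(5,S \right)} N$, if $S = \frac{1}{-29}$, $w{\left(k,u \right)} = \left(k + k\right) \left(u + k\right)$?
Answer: $- \frac{288}{29} \approx -9.931$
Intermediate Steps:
$w{\left(k,u \right)} = 2 k \left(k + u\right)$
$S = - \frac{1}{29} \approx -0.034483$
$s{\left(g,I \right)} = 5 + g + 2 I$ ($s{\left(g,I \right)} = 5 + \left(\left(g + I\right) + I\right) = 5 + \left(\left(I + g\right) + I\right) = 5 + \left(g + 2 I\right) = 5 + g + 2 I$)
$N = -1$ ($N = 2 \cdot 2 \cdot 0 \left(0 + 3\right) - 1 = 2 \cdot 2 \cdot 0 \cdot 3 - 1 = 2 \cdot 0 - 1 = 0 - 1 = -1$)
$s{\left(5,S \right)} N = \left(5 + 5 + 2 \left(- \frac{1}{29}\right)\right) \left(-1\right) = \left(5 + 5 - \frac{2}{29}\right) \left(-1\right) = \frac{288}{29} \left(-1\right) = - \frac{288}{29}$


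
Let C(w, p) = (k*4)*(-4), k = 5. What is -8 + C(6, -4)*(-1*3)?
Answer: 232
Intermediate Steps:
C(w, p) = -80 (C(w, p) = (5*4)*(-4) = 20*(-4) = -80)
-8 + C(6, -4)*(-1*3) = -8 - (-80)*3 = -8 - 80*(-3) = -8 + 240 = 232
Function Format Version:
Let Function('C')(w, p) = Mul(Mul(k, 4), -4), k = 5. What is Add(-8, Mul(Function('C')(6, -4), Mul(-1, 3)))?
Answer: 232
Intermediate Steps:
Function('C')(w, p) = -80 (Function('C')(w, p) = Mul(Mul(5, 4), -4) = Mul(20, -4) = -80)
Add(-8, Mul(Function('C')(6, -4), Mul(-1, 3))) = Add(-8, Mul(-80, Mul(-1, 3))) = Add(-8, Mul(-80, -3)) = Add(-8, 240) = 232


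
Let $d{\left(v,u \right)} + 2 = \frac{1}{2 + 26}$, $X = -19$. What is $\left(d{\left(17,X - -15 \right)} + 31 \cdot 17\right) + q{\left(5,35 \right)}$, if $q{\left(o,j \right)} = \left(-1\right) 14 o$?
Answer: $\frac{12741}{28} \approx 455.04$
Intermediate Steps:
$q{\left(o,j \right)} = - 14 o$
$d{\left(v,u \right)} = - \frac{55}{28}$ ($d{\left(v,u \right)} = -2 + \frac{1}{2 + 26} = -2 + \frac{1}{28} = - \frac{55}{28}$)
$\left(d{\left(17,X - -15 \right)} + 31 \cdot 17\right) + q{\left(5,35 \right)} = \left(- \frac{55}{28} + 31 \cdot 17\right) - 70 = \left(- \frac{55}{28} + 527\right) - 70 = \frac{14701}{28} - 70 = \frac{12741}{28}$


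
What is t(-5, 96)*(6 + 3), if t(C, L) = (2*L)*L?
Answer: 165888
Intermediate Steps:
t(C, L) = 2*L²
t(-5, 96)*(6 + 3) = (2*96²)*(6 + 3) = (2*9216)*9 = 18432*9 = 165888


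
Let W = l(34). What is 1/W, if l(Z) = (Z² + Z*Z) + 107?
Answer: 1/2419 ≈ 0.00041339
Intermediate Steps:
l(Z) = 107 + 2*Z² (l(Z) = (Z² + Z²) + 107 = 2*Z² + 107 = 107 + 2*Z²)
W = 2419 (W = 107 + 2*34² = 107 + 2*1156 = 107 + 2312 = 2419)
1/W = 1/2419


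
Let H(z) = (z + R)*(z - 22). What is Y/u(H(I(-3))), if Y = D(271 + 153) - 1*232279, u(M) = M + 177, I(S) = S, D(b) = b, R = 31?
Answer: 231855/523 ≈ 443.32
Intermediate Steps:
H(z) = (-22 + z)*(31 + z) (H(z) = (z + 31)*(z - 22) = (31 + z)*(-22 + z) = (-22 + z)*(31 + z))
u(M) = 177 + M
Y = -231855 (Y = (271 + 153) - 1*232279 = 424 - 232279 = -231855)
Y/u(H(I(-3))) = -231855/(177 + (-682 + (-3)² + 9*(-3))) = -231855/(177 + (-682 + 9 - 27)) = -231855/(177 - 700) = -231855/(-523) = -231855*(-1/523) = 231855/523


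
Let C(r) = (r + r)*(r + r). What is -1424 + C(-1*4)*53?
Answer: 1968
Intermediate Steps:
C(r) = 4*r² (C(r) = (2*r)*(2*r) = 4*r²)
-1424 + C(-1*4)*53 = -1424 + (4*(-1*4)²)*53 = -1424 + (4*(-4)²)*53 = -1424 + (4*16)*53 = -1424 + 64*53 = -1424 + 3392 = 1968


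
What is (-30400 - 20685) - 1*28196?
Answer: -79281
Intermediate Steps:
(-30400 - 20685) - 1*28196 = -51085 - 28196 = -79281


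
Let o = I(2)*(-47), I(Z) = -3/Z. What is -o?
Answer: -141/2 ≈ -70.500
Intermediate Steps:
o = 141/2 (o = -3/2*(-47) = 141/2 ≈ 70.500)
-o = -1*141/2 = -141/2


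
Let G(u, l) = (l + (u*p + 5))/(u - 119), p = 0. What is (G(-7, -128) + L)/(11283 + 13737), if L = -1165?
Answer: -48889/1050840 ≈ -0.046524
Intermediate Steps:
G(u, l) = (5 + l)/(-119 + u) (G(u, l) = (l + (u*0 + 5))/(u - 119) = (l + (0 + 5))/(-119 + u) = (l + 5)/(-119 + u) = (5 + l)/(-119 + u))
(G(-7, -128) + L)/(11283 + 13737) = ((5 - 128)/(-119 - 7) - 1165)/(11283 + 13737) = (-123/(-126) - 1165)/25020 = (-1/126*(-123) - 1165)*(1/25020) = (41/42 - 1165)*(1/25020) = -48889/42*1/25020 = -48889/1050840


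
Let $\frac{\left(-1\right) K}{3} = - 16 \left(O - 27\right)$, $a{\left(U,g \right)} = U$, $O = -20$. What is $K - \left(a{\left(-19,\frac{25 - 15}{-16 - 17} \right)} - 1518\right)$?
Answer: $-719$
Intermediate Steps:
$K = -2256$ ($K = - 3 \left(- 16 \left(-20 - 27\right)\right) = - 3 \left(\left(-16\right) \left(-47\right)\right) = \left(-3\right) 752 = -2256$)
$K - \left(a{\left(-19,\frac{25 - 15}{-16 - 17} \right)} - 1518\right) = -2256 - \left(-19 - 1518\right) = -2256 - -1537 = -2256 + 1537 = -719$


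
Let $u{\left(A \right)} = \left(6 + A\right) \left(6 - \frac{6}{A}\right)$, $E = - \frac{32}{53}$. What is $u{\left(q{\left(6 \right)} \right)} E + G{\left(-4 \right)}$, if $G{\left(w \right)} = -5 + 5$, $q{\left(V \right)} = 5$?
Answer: $- \frac{8448}{265} \approx -31.879$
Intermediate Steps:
$G{\left(w \right)} = 0$
$E = - \frac{32}{53}$ ($E = \left(-32\right) \frac{1}{53} = - \frac{32}{53} \approx -0.60377$)
$u{\left(q{\left(6 \right)} \right)} E + G{\left(-4 \right)} = \left(30 - \frac{36}{5} + 6 \cdot 5\right) \left(- \frac{32}{53}\right) + 0 = \left(30 - \frac{36}{5} + 30\right) \left(- \frac{32}{53}\right) + 0 = \frac{264}{5} \left(- \frac{32}{53}\right) + 0 = - \frac{8448}{265} + 0 = - \frac{8448}{265}$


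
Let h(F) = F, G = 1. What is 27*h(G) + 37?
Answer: 64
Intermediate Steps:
27*h(G) + 37 = 27*1 + 37 = 27 + 37 = 64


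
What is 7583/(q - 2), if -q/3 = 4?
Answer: -7583/14 ≈ -541.64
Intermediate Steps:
q = -12 (q = -3*4 = -12)
7583/(q - 2) = 7583/(-12 - 2) = 7583/(-14) = -1/14*7583 = -7583/14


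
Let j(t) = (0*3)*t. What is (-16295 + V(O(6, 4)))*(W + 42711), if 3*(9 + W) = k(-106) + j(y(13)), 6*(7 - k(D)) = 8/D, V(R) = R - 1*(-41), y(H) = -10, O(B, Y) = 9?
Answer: -36767794045/53 ≈ -6.9373e+8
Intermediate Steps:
V(R) = 41 + R (V(R) = R + 41 = 41 + R)
j(t) = 0 (j(t) = 0*t = 0)
k(D) = 7 - 4/(3*D)
W = -3178/477 (W = -9 + ((7 - 4/3/(-106)) + 0)/3 = -9 + ((7 - 4/3*(-1/106)) + 0)/3 = -9 + ((7 + 2/159) + 0)/3 = -9 + (1115/159 + 0)/3 = -9 + (1/3)*(1115/159) = -9 + 1115/477 = -3178/477 ≈ -6.6625)
(-16295 + V(O(6, 4)))*(W + 42711) = (-16295 + (41 + 9))*(-3178/477 + 42711) = (-16295 + 50)*(20369969/477) = -16245*20369969/477 = -36767794045/53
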